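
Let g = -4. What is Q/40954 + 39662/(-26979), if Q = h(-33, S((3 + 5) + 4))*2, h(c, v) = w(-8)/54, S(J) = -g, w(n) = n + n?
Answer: -7309500910/4972040847 ≈ -1.4701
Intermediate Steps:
w(n) = 2*n
S(J) = 4 (S(J) = -1*(-4) = 4)
h(c, v) = -8/27 (h(c, v) = (2*(-8))/54 = -16*1/54 = -8/27)
Q = -16/27 (Q = -8/27*2 = -16/27 ≈ -0.59259)
Q/40954 + 39662/(-26979) = -16/27/40954 + 39662/(-26979) = -16/27*1/40954 + 39662*(-1/26979) = -8/552879 - 39662/26979 = -7309500910/4972040847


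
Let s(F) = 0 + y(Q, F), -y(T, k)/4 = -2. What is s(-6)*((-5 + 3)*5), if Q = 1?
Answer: -80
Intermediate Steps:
y(T, k) = 8 (y(T, k) = -4*(-2) = 8)
s(F) = 8 (s(F) = 0 + 8 = 8)
s(-6)*((-5 + 3)*5) = 8*((-5 + 3)*5) = 8*(-2*5) = 8*(-10) = -80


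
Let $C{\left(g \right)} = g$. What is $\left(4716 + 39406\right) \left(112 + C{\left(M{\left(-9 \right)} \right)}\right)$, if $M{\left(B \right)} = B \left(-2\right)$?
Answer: $5735860$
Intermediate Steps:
$M{\left(B \right)} = - 2 B$
$\left(4716 + 39406\right) \left(112 + C{\left(M{\left(-9 \right)} \right)}\right) = \left(4716 + 39406\right) \left(112 - -18\right) = 44122 \left(112 + 18\right) = 44122 \cdot 130 = 5735860$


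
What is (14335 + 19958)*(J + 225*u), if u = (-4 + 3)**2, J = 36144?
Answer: 1247202117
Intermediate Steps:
u = 1 (u = (-1)**2 = 1)
(14335 + 19958)*(J + 225*u) = (14335 + 19958)*(36144 + 225*1) = 34293*(36144 + 225) = 34293*36369 = 1247202117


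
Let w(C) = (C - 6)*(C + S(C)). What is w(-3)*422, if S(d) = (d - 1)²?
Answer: -49374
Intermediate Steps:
S(d) = (-1 + d)²
w(C) = (-6 + C)*(C + (-1 + C)²) (w(C) = (C - 6)*(C + (-1 + C)²) = (-6 + C)*(C + (-1 + C)²))
w(-3)*422 = (-6 + (-3)³ - 7*(-3)² + 7*(-3))*422 = (-6 - 27 - 7*9 - 21)*422 = (-6 - 27 - 63 - 21)*422 = -117*422 = -49374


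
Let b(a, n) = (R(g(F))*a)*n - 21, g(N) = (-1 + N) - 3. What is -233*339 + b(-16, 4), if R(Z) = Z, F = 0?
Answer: -78752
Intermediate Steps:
g(N) = -4 + N
b(a, n) = -21 - 4*a*n (b(a, n) = ((-4 + 0)*a)*n - 21 = (-4*a)*n - 21 = -4*a*n - 21 = -21 - 4*a*n)
-233*339 + b(-16, 4) = -233*339 + (-21 - 4*(-16)*4) = -78987 + (-21 + 256) = -78987 + 235 = -78752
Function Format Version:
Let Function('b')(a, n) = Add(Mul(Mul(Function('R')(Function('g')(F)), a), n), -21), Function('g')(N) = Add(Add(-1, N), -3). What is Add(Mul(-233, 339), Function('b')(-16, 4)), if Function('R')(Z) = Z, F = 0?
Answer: -78752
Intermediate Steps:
Function('g')(N) = Add(-4, N)
Function('b')(a, n) = Add(-21, Mul(-4, a, n)) (Function('b')(a, n) = Add(Mul(Mul(Add(-4, 0), a), n), -21) = Add(Mul(Mul(-4, a), n), -21) = Add(Mul(-4, a, n), -21) = Add(-21, Mul(-4, a, n)))
Add(Mul(-233, 339), Function('b')(-16, 4)) = Add(Mul(-233, 339), Add(-21, Mul(-4, -16, 4))) = Add(-78987, Add(-21, 256)) = Add(-78987, 235) = -78752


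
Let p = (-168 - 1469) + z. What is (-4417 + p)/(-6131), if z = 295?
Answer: 5759/6131 ≈ 0.93932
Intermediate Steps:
p = -1342 (p = (-168 - 1469) + 295 = -1637 + 295 = -1342)
(-4417 + p)/(-6131) = (-4417 - 1342)/(-6131) = -5759*(-1/6131) = 5759/6131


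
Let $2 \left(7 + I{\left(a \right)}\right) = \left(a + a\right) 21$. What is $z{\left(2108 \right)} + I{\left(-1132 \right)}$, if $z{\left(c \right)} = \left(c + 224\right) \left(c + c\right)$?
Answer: $9807933$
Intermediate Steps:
$I{\left(a \right)} = -7 + 21 a$ ($I{\left(a \right)} = -7 + \frac{\left(a + a\right) 21}{2} = -7 + \frac{2 a 21}{2} = -7 + \frac{42 a}{2} = -7 + 21 a$)
$z{\left(c \right)} = 2 c \left(224 + c\right)$ ($z{\left(c \right)} = \left(224 + c\right) 2 c = 2 c \left(224 + c\right)$)
$z{\left(2108 \right)} + I{\left(-1132 \right)} = 2 \cdot 2108 \left(224 + 2108\right) + \left(-7 + 21 \left(-1132\right)\right) = 2 \cdot 2108 \cdot 2332 - 23779 = 9831712 - 23779 = 9807933$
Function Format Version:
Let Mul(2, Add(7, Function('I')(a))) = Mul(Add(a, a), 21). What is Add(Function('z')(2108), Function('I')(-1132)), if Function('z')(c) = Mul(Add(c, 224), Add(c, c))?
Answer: 9807933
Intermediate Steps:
Function('I')(a) = Add(-7, Mul(21, a)) (Function('I')(a) = Add(-7, Mul(Rational(1, 2), Mul(Add(a, a), 21))) = Add(-7, Mul(Rational(1, 2), Mul(Mul(2, a), 21))) = Add(-7, Mul(Rational(1, 2), Mul(42, a))) = Add(-7, Mul(21, a)))
Function('z')(c) = Mul(2, c, Add(224, c)) (Function('z')(c) = Mul(Add(224, c), Mul(2, c)) = Mul(2, c, Add(224, c)))
Add(Function('z')(2108), Function('I')(-1132)) = Add(Mul(2, 2108, Add(224, 2108)), Add(-7, Mul(21, -1132))) = Add(Mul(2, 2108, 2332), Add(-7, -23772)) = Add(9831712, -23779) = 9807933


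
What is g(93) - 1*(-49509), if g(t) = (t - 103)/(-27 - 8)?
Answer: 346565/7 ≈ 49509.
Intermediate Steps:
g(t) = 103/35 - t/35 (g(t) = (-103 + t)/(-35) = (-103 + t)*(-1/35) = 103/35 - t/35)
g(93) - 1*(-49509) = (103/35 - 1/35*93) - 1*(-49509) = (103/35 - 93/35) + 49509 = 2/7 + 49509 = 346565/7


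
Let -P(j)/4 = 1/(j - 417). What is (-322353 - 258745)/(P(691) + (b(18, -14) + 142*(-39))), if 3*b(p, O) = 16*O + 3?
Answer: 238831278/2306401 ≈ 103.55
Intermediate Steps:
b(p, O) = 1 + 16*O/3 (b(p, O) = (16*O + 3)/3 = (3 + 16*O)/3 = 1 + 16*O/3)
P(j) = -4/(-417 + j) (P(j) = -4/(j - 417) = -4/(-417 + j))
(-322353 - 258745)/(P(691) + (b(18, -14) + 142*(-39))) = (-322353 - 258745)/(-4/(-417 + 691) + ((1 + (16/3)*(-14)) + 142*(-39))) = -581098/(-4/274 + ((1 - 224/3) - 5538)) = -581098/(-4*1/274 + (-221/3 - 5538)) = -581098/(-2/137 - 16835/3) = -581098/(-2306401/411) = -581098*(-411/2306401) = 238831278/2306401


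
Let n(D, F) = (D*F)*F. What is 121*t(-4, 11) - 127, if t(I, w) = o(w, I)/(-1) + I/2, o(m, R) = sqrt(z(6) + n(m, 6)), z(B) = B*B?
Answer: -369 - 1452*sqrt(3) ≈ -2883.9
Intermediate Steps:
n(D, F) = D*F**2
z(B) = B**2
o(m, R) = sqrt(36 + 36*m) (o(m, R) = sqrt(6**2 + m*6**2) = sqrt(36 + m*36) = sqrt(36 + 36*m))
t(I, w) = I/2 - 6*sqrt(1 + w) (t(I, w) = (6*sqrt(1 + w))/(-1) + I/2 = (6*sqrt(1 + w))*(-1) + I*(1/2) = -6*sqrt(1 + w) + I/2 = I/2 - 6*sqrt(1 + w))
121*t(-4, 11) - 127 = 121*((1/2)*(-4) - 6*sqrt(1 + 11)) - 127 = 121*(-2 - 12*sqrt(3)) - 127 = (-242 - 1452*sqrt(3)) - 127 = -369 - 1452*sqrt(3)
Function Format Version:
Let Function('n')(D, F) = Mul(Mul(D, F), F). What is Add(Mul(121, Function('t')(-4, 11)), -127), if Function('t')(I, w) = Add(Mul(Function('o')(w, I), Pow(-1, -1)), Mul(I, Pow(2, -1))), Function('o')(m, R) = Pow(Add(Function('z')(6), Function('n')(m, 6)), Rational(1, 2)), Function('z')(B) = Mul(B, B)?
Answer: Add(-369, Mul(-1452, Pow(3, Rational(1, 2)))) ≈ -2883.9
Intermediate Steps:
Function('n')(D, F) = Mul(D, Pow(F, 2))
Function('z')(B) = Pow(B, 2)
Function('o')(m, R) = Pow(Add(36, Mul(36, m)), Rational(1, 2)) (Function('o')(m, R) = Pow(Add(Pow(6, 2), Mul(m, Pow(6, 2))), Rational(1, 2)) = Pow(Add(36, Mul(m, 36)), Rational(1, 2)) = Pow(Add(36, Mul(36, m)), Rational(1, 2)))
Function('t')(I, w) = Add(Mul(Rational(1, 2), I), Mul(-6, Pow(Add(1, w), Rational(1, 2)))) (Function('t')(I, w) = Add(Mul(Mul(6, Pow(Add(1, w), Rational(1, 2))), Pow(-1, -1)), Mul(I, Pow(2, -1))) = Add(Mul(Mul(6, Pow(Add(1, w), Rational(1, 2))), -1), Mul(I, Rational(1, 2))) = Add(Mul(-6, Pow(Add(1, w), Rational(1, 2))), Mul(Rational(1, 2), I)) = Add(Mul(Rational(1, 2), I), Mul(-6, Pow(Add(1, w), Rational(1, 2)))))
Add(Mul(121, Function('t')(-4, 11)), -127) = Add(Mul(121, Add(Mul(Rational(1, 2), -4), Mul(-6, Pow(Add(1, 11), Rational(1, 2))))), -127) = Add(Mul(121, Add(-2, Mul(-6, Pow(12, Rational(1, 2))))), -127) = Add(Mul(121, Add(-2, Mul(-6, Mul(2, Pow(3, Rational(1, 2)))))), -127) = Add(Mul(121, Add(-2, Mul(-12, Pow(3, Rational(1, 2))))), -127) = Add(Add(-242, Mul(-1452, Pow(3, Rational(1, 2)))), -127) = Add(-369, Mul(-1452, Pow(3, Rational(1, 2))))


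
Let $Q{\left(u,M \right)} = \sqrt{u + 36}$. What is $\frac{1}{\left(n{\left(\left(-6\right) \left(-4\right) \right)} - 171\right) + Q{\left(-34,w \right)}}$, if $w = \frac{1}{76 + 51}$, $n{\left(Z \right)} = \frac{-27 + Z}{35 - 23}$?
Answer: $- \frac{2740}{469193} - \frac{16 \sqrt{2}}{469193} \approx -0.005888$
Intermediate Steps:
$n{\left(Z \right)} = - \frac{9}{4} + \frac{Z}{12}$ ($n{\left(Z \right)} = \frac{-27 + Z}{12} = \left(-27 + Z\right) \frac{1}{12} = - \frac{9}{4} + \frac{Z}{12}$)
$w = \frac{1}{127} \approx 0.007874$
$Q{\left(u,M \right)} = \sqrt{36 + u}$
$\frac{1}{\left(n{\left(\left(-6\right) \left(-4\right) \right)} - 171\right) + Q{\left(-34,w \right)}} = \frac{1}{\left(\left(- \frac{9}{4} + \frac{\left(-6\right) \left(-4\right)}{12}\right) - 171\right) + \sqrt{36 - 34}} = \frac{1}{\left(\left(- \frac{9}{4} + \frac{1}{12} \cdot 24\right) - 171\right) + \sqrt{2}} = \frac{1}{\left(\left(- \frac{9}{4} + 2\right) - 171\right) + \sqrt{2}} = \frac{1}{\left(- \frac{1}{4} - 171\right) + \sqrt{2}} = \frac{1}{- \frac{685}{4} + \sqrt{2}}$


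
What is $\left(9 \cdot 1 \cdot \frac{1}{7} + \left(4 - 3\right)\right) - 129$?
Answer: $- \frac{887}{7} \approx -126.71$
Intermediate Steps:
$\left(9 \cdot 1 \cdot \frac{1}{7} + \left(4 - 3\right)\right) - 129 = \left(9 \cdot 1 \cdot \frac{1}{7} + 1\right) - 129 = \left(9 \cdot \frac{1}{7} + 1\right) - 129 = \left(\frac{9}{7} + 1\right) - 129 = \frac{16}{7} - 129 = - \frac{887}{7}$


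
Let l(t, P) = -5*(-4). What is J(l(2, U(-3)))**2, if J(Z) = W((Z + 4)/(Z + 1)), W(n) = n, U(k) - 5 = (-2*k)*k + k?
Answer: 64/49 ≈ 1.3061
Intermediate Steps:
U(k) = 5 + k - 2*k**2 (U(k) = 5 + ((-2*k)*k + k) = 5 + (-2*k**2 + k) = 5 + (k - 2*k**2) = 5 + k - 2*k**2)
l(t, P) = 20
J(Z) = (4 + Z)/(1 + Z) (J(Z) = (Z + 4)/(Z + 1) = (4 + Z)/(1 + Z))
J(l(2, U(-3)))**2 = ((4 + 20)/(1 + 20))**2 = (24/21)**2 = ((1/21)*24)**2 = (8/7)**2 = 64/49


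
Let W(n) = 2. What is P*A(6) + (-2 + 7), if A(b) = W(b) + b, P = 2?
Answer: 21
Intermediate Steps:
A(b) = 2 + b
P*A(6) + (-2 + 7) = 2*(2 + 6) + (-2 + 7) = 2*8 + 5 = 16 + 5 = 21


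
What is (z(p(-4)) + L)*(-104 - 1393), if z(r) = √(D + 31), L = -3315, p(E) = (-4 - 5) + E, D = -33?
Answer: 4962555 - 1497*I*√2 ≈ 4.9626e+6 - 2117.1*I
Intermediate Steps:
p(E) = -9 + E
z(r) = I*√2 (z(r) = √(-33 + 31) = √(-2) = I*√2)
(z(p(-4)) + L)*(-104 - 1393) = (I*√2 - 3315)*(-104 - 1393) = (-3315 + I*√2)*(-1497) = 4962555 - 1497*I*√2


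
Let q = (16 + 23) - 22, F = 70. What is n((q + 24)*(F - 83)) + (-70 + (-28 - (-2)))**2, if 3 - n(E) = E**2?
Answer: -274870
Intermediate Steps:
q = 17 (q = 39 - 22 = 17)
n(E) = 3 - E**2
n((q + 24)*(F - 83)) + (-70 + (-28 - (-2)))**2 = (3 - ((17 + 24)*(70 - 83))**2) + (-70 + (-28 - (-2)))**2 = (3 - (41*(-13))**2) + (-70 + (-28 - 1*(-2)))**2 = (3 - 1*(-533)**2) + (-70 + (-28 + 2))**2 = (3 - 1*284089) + (-70 - 26)**2 = (3 - 284089) + (-96)**2 = -284086 + 9216 = -274870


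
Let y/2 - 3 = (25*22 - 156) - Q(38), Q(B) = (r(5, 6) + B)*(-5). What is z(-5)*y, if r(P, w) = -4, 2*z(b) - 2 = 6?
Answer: 4536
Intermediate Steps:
z(b) = 4 (z(b) = 1 + (½)*6 = 1 + 3 = 4)
Q(B) = 20 - 5*B (Q(B) = (-4 + B)*(-5) = 20 - 5*B)
y = 1134 (y = 6 + 2*((25*22 - 156) - (20 - 5*38)) = 6 + 2*((550 - 156) - (20 - 190)) = 6 + 2*(394 - 1*(-170)) = 6 + 2*(394 + 170) = 6 + 2*564 = 6 + 1128 = 1134)
z(-5)*y = 4*1134 = 4536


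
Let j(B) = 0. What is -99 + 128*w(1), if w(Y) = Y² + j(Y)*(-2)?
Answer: 29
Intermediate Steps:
w(Y) = Y² (w(Y) = Y² + 0*(-2) = Y² + 0 = Y²)
-99 + 128*w(1) = -99 + 128*1² = -99 + 128*1 = -99 + 128 = 29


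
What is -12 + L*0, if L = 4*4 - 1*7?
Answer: -12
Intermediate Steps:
L = 9 (L = 16 - 7 = 9)
-12 + L*0 = -12 + 9*0 = -12 + 0 = -12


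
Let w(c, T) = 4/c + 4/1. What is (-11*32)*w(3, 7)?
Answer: -5632/3 ≈ -1877.3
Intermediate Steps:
w(c, T) = 4 + 4/c (w(c, T) = 4/c + 4*1 = 4/c + 4 = 4 + 4/c)
(-11*32)*w(3, 7) = (-11*32)*(4 + 4/3) = -352*(4 + 4*(1/3)) = -352*(4 + 4/3) = -352*16/3 = -5632/3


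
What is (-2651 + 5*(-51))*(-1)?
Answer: 2906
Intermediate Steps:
(-2651 + 5*(-51))*(-1) = (-2651 - 255)*(-1) = -2906*(-1) = 2906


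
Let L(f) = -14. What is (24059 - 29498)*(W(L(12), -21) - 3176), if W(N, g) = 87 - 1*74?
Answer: 17203557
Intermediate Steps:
W(N, g) = 13 (W(N, g) = 87 - 74 = 13)
(24059 - 29498)*(W(L(12), -21) - 3176) = (24059 - 29498)*(13 - 3176) = -5439*(-3163) = 17203557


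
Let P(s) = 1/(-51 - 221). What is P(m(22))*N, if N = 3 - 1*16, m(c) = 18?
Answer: 13/272 ≈ 0.047794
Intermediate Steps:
P(s) = -1/272 (P(s) = 1/(-272) = -1/272)
N = -13 (N = 3 - 16 = -13)
P(m(22))*N = -1/272*(-13) = 13/272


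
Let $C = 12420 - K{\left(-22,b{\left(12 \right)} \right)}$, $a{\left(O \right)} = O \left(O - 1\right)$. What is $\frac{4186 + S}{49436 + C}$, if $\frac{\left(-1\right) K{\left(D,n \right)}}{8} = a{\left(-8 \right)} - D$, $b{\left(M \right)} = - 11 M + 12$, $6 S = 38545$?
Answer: $\frac{4897}{28896} \approx 0.16947$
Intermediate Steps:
$S = \frac{38545}{6}$ ($S = \frac{1}{6} \cdot 38545 = \frac{38545}{6} \approx 6424.2$)
$a{\left(O \right)} = O \left(-1 + O\right)$
$b{\left(M \right)} = 12 - 11 M$
$K{\left(D,n \right)} = -576 + 8 D$ ($K{\left(D,n \right)} = - 8 \left(- 8 \left(-1 - 8\right) - D\right) = - 8 \left(\left(-8\right) \left(-9\right) - D\right) = - 8 \left(72 - D\right) = -576 + 8 D$)
$C = 13172$ ($C = 12420 - \left(-576 + 8 \left(-22\right)\right) = 12420 - \left(-576 - 176\right) = 12420 - -752 = 12420 + 752 = 13172$)
$\frac{4186 + S}{49436 + C} = \frac{4186 + \frac{38545}{6}}{49436 + 13172} = \frac{63661}{6 \cdot 62608} = \frac{63661}{6} \cdot \frac{1}{62608} = \frac{4897}{28896}$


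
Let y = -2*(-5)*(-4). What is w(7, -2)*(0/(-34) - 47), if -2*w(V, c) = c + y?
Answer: -987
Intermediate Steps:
y = -40 (y = 10*(-4) = -40)
w(V, c) = 20 - c/2 (w(V, c) = -(c - 40)/2 = -(-40 + c)/2 = 20 - c/2)
w(7, -2)*(0/(-34) - 47) = (20 - ½*(-2))*(0/(-34) - 47) = (20 + 1)*(0*(-1/34) - 47) = 21*(0 - 47) = 21*(-47) = -987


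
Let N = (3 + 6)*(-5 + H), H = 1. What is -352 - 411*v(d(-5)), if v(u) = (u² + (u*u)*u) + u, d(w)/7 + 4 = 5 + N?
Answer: 6019647443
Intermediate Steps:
N = -36 (N = (3 + 6)*(-5 + 1) = 9*(-4) = -36)
d(w) = -245 (d(w) = -28 + 7*(5 - 36) = -28 + 7*(-31) = -28 - 217 = -245)
v(u) = u + u² + u³ (v(u) = (u² + u²*u) + u = (u² + u³) + u = u + u² + u³)
-352 - 411*v(d(-5)) = -352 - (-100695)*(1 - 245 + (-245)²) = -352 - (-100695)*(1 - 245 + 60025) = -352 - (-100695)*59781 = -352 - 411*(-14646345) = -352 + 6019647795 = 6019647443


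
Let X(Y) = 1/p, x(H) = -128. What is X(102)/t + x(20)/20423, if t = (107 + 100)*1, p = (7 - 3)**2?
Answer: -403513/67640976 ≈ -0.0059655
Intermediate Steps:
p = 16 (p = 4**2 = 16)
t = 207 (t = 207*1 = 207)
X(Y) = 1/16
X(102)/t + x(20)/20423 = (1/16)/207 - 128/20423 = (1/16)*(1/207) - 128*1/20423 = 1/3312 - 128/20423 = -403513/67640976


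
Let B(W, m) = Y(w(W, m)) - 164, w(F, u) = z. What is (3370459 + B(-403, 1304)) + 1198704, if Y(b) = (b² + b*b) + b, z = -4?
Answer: 4569027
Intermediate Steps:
w(F, u) = -4
Y(b) = b + 2*b² (Y(b) = (b² + b²) + b = 2*b² + b = b + 2*b²)
B(W, m) = -136 (B(W, m) = -4*(1 + 2*(-4)) - 164 = -4*(1 - 8) - 164 = -4*(-7) - 164 = 28 - 164 = -136)
(3370459 + B(-403, 1304)) + 1198704 = (3370459 - 136) + 1198704 = 3370323 + 1198704 = 4569027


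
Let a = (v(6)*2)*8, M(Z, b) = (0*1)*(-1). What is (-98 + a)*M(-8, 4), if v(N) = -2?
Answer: 0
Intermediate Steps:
M(Z, b) = 0 (M(Z, b) = 0*(-1) = 0)
a = -32 (a = -2*2*8 = -4*8 = -32)
(-98 + a)*M(-8, 4) = (-98 - 32)*0 = -130*0 = 0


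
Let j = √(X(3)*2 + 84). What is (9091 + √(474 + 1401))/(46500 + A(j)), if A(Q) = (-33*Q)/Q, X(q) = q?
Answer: 9091/46467 + 25*√3/46467 ≈ 0.19658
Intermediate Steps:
j = 3*√10 (j = √(3*2 + 84) = √(6 + 84) = √90 = 3*√10 ≈ 9.4868)
A(Q) = -33
(9091 + √(474 + 1401))/(46500 + A(j)) = (9091 + √(474 + 1401))/(46500 - 33) = (9091 + √1875)/46467 = (9091 + 25*√3)*(1/46467) = 9091/46467 + 25*√3/46467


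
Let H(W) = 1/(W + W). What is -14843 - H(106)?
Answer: -3146717/212 ≈ -14843.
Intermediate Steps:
H(W) = 1/(2*W)
-14843 - H(106) = -14843 - 1/(2*106) = -14843 - 1*1/212 = -14843 - 1/212 = -3146717/212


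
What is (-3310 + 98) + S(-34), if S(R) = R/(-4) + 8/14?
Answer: -44841/14 ≈ -3202.9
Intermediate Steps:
S(R) = 4/7 - R/4 (S(R) = R*(-¼) + 8*(1/14) = -R/4 + 4/7 = 4/7 - R/4)
(-3310 + 98) + S(-34) = (-3310 + 98) + (4/7 - ¼*(-34)) = -3212 + (4/7 + 17/2) = -3212 + 127/14 = -44841/14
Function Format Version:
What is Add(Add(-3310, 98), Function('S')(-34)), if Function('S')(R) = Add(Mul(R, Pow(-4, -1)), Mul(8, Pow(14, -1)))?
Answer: Rational(-44841, 14) ≈ -3202.9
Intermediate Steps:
Function('S')(R) = Add(Rational(4, 7), Mul(Rational(-1, 4), R)) (Function('S')(R) = Add(Mul(R, Rational(-1, 4)), Mul(8, Rational(1, 14))) = Add(Mul(Rational(-1, 4), R), Rational(4, 7)) = Add(Rational(4, 7), Mul(Rational(-1, 4), R)))
Add(Add(-3310, 98), Function('S')(-34)) = Add(Add(-3310, 98), Add(Rational(4, 7), Mul(Rational(-1, 4), -34))) = Add(-3212, Add(Rational(4, 7), Rational(17, 2))) = Add(-3212, Rational(127, 14)) = Rational(-44841, 14)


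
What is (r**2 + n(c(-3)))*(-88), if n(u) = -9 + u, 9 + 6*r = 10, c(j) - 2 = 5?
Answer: 1562/9 ≈ 173.56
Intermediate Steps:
c(j) = 7 (c(j) = 2 + 5 = 7)
r = 1/6 (r = -3/2 + (1/6)*10 = -3/2 + 5/3 = 1/6 ≈ 0.16667)
(r**2 + n(c(-3)))*(-88) = ((1/6)**2 + (-9 + 7))*(-88) = (1/36 - 2)*(-88) = -71/36*(-88) = 1562/9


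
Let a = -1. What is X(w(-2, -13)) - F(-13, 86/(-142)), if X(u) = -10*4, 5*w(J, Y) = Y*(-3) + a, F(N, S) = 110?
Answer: -150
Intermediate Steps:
w(J, Y) = -⅕ - 3*Y/5 (w(J, Y) = (Y*(-3) - 1)/5 = (-3*Y - 1)/5 = (-1 - 3*Y)/5 = -⅕ - 3*Y/5)
X(u) = -40
X(w(-2, -13)) - F(-13, 86/(-142)) = -40 - 1*110 = -40 - 110 = -150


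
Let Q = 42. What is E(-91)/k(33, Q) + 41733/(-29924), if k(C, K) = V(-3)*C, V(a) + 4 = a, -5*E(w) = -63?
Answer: -2385087/1645820 ≈ -1.4492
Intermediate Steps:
E(w) = 63/5 (E(w) = -⅕*(-63) = 63/5)
V(a) = -4 + a
k(C, K) = -7*C (k(C, K) = (-4 - 3)*C = -7*C)
E(-91)/k(33, Q) + 41733/(-29924) = 63/(5*((-7*33))) + 41733/(-29924) = (63/5)/(-231) + 41733*(-1/29924) = (63/5)*(-1/231) - 41733/29924 = -3/55 - 41733/29924 = -2385087/1645820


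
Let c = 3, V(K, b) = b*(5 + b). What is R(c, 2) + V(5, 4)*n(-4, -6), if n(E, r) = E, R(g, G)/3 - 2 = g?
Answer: -129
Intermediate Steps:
R(g, G) = 6 + 3*g
R(c, 2) + V(5, 4)*n(-4, -6) = (6 + 3*3) + (4*(5 + 4))*(-4) = (6 + 9) + (4*9)*(-4) = 15 + 36*(-4) = 15 - 144 = -129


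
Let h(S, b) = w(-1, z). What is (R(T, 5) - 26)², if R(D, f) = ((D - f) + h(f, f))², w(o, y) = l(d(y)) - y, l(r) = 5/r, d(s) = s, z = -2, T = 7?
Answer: 9025/16 ≈ 564.06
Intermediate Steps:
w(o, y) = -y + 5/y (w(o, y) = 5/y - y = -y + 5/y)
h(S, b) = -½ (h(S, b) = -1*(-2) + 5/(-2) = 2 + 5*(-½) = 2 - 5/2 = -½)
R(D, f) = (-½ + D - f)² (R(D, f) = ((D - f) - ½)² = (-½ + D - f)²)
(R(T, 5) - 26)² = ((-1 - 2*5 + 2*7)²/4 - 26)² = ((-1 - 10 + 14)²/4 - 26)² = ((¼)*3² - 26)² = ((¼)*9 - 26)² = (9/4 - 26)² = (-95/4)² = 9025/16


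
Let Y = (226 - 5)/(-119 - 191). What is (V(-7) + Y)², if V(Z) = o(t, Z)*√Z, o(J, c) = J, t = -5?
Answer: -16768659/96100 + 221*I*√7/31 ≈ -174.49 + 18.862*I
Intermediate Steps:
Y = -221/310 (Y = 221/(-310) = 221*(-1/310) = -221/310 ≈ -0.71290)
V(Z) = -5*√Z
(V(-7) + Y)² = (-5*I*√7 - 221/310)² = (-221/310 - 5*I*√7)²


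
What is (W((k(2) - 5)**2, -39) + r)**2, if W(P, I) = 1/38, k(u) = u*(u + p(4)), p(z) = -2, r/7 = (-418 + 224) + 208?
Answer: 13875625/1444 ≈ 9609.2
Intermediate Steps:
r = 98 (r = 7*((-418 + 224) + 208) = 7*(-194 + 208) = 7*14 = 98)
k(u) = u*(-2 + u) (k(u) = u*(u - 2) = u*(-2 + u))
W(P, I) = 1/38
(W((k(2) - 5)**2, -39) + r)**2 = (1/38 + 98)**2 = (3725/38)**2 = 13875625/1444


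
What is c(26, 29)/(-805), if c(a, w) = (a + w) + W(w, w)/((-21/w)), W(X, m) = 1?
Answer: -1126/16905 ≈ -0.066607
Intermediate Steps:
c(a, w) = a + 20*w/21 (c(a, w) = (a + w) + 1/(-21/w) = (a + w) + 1*(-w/21) = (a + w) - w/21 = a + 20*w/21)
c(26, 29)/(-805) = (26 + (20/21)*29)/(-805) = (26 + 580/21)*(-1/805) = (1126/21)*(-1/805) = -1126/16905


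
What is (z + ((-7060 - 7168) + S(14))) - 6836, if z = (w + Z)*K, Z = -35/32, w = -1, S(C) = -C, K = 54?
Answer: -339057/16 ≈ -21191.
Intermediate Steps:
Z = -35/32 (Z = -35*1/32 = -35/32 ≈ -1.0938)
z = -1809/16 (z = (-1 - 35/32)*54 = -67/32*54 = -1809/16 ≈ -113.06)
(z + ((-7060 - 7168) + S(14))) - 6836 = (-1809/16 + ((-7060 - 7168) - 1*14)) - 6836 = (-1809/16 + (-14228 - 14)) - 6836 = (-1809/16 - 14242) - 6836 = -229681/16 - 6836 = -339057/16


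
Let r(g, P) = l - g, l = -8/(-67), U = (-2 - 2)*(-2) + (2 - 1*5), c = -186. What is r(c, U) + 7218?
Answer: 496076/67 ≈ 7404.1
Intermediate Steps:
U = 5 (U = -4*(-2) + (2 - 5) = 8 - 3 = 5)
l = 8/67 (l = -8*(-1/67) = 8/67 ≈ 0.11940)
r(g, P) = 8/67 - g
r(c, U) + 7218 = (8/67 - 1*(-186)) + 7218 = (8/67 + 186) + 7218 = 12470/67 + 7218 = 496076/67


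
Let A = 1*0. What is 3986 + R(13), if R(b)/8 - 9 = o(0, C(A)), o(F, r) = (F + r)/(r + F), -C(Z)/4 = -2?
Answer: 4066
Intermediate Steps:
A = 0
C(Z) = 8 (C(Z) = -4*(-2) = 8)
o(F, r) = 1 (o(F, r) = (F + r)/(F + r) = 1)
R(b) = 80 (R(b) = 72 + 8*1 = 72 + 8 = 80)
3986 + R(13) = 3986 + 80 = 4066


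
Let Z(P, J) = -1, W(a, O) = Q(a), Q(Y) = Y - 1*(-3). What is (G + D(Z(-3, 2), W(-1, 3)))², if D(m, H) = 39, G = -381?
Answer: 116964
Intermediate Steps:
Q(Y) = 3 + Y (Q(Y) = Y + 3 = 3 + Y)
W(a, O) = 3 + a
(G + D(Z(-3, 2), W(-1, 3)))² = (-381 + 39)² = (-342)² = 116964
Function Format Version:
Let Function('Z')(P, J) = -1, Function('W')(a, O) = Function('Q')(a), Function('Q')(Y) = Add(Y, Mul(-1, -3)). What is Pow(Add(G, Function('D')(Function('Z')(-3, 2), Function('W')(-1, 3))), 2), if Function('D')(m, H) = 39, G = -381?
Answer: 116964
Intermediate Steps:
Function('Q')(Y) = Add(3, Y) (Function('Q')(Y) = Add(Y, 3) = Add(3, Y))
Function('W')(a, O) = Add(3, a)
Pow(Add(G, Function('D')(Function('Z')(-3, 2), Function('W')(-1, 3))), 2) = Pow(Add(-381, 39), 2) = Pow(-342, 2) = 116964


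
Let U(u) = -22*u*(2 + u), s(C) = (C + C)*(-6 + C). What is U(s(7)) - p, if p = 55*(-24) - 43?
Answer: -3565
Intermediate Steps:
s(C) = 2*C*(-6 + C) (s(C) = (2*C)*(-6 + C) = 2*C*(-6 + C))
p = -1363 (p = -1320 - 43 = -1363)
U(u) = -22*u*(2 + u)
U(s(7)) - p = -22*2*7*(-6 + 7)*(2 + 2*7*(-6 + 7)) - 1*(-1363) = -22*2*7*1*(2 + 2*7*1) + 1363 = -22*14*(2 + 14) + 1363 = -22*14*16 + 1363 = -4928 + 1363 = -3565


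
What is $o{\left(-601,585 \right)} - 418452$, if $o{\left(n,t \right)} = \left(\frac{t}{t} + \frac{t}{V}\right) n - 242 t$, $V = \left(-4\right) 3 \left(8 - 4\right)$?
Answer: $- \frac{8852773}{16} \approx -5.533 \cdot 10^{5}$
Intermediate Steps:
$V = -48$ ($V = \left(-12\right) 4 = -48$)
$o{\left(n,t \right)} = - 242 t + n \left(1 - \frac{t}{48}\right)$ ($o{\left(n,t \right)} = \left(\frac{t}{t} + \frac{t}{-48}\right) n - 242 t = \left(1 + t \left(- \frac{1}{48}\right)\right) n - 242 t = \left(1 - \frac{t}{48}\right) n - 242 t = n \left(1 - \frac{t}{48}\right) - 242 t = - 242 t + n \left(1 - \frac{t}{48}\right)$)
$o{\left(-601,585 \right)} - 418452 = \left(-601 - 141570 - \left(- \frac{601}{48}\right) 585\right) - 418452 = \left(-601 - 141570 + \frac{117195}{16}\right) - 418452 = - \frac{2157541}{16} - 418452 = - \frac{8852773}{16}$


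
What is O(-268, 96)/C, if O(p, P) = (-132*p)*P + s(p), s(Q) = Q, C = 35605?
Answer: 3395828/35605 ≈ 95.375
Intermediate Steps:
O(p, P) = p - 132*P*p (O(p, P) = (-132*p)*P + p = -132*P*p + p = p - 132*P*p)
O(-268, 96)/C = -268*(1 - 132*96)/35605 = -268*(1 - 12672)*(1/35605) = -268*(-12671)*(1/35605) = 3395828*(1/35605) = 3395828/35605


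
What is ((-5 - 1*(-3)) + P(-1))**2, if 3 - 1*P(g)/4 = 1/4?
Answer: 81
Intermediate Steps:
P(g) = 11 (P(g) = 12 - 4/4 = 12 - 4*1/4 = 12 - 1 = 11)
((-5 - 1*(-3)) + P(-1))**2 = ((-5 - 1*(-3)) + 11)**2 = ((-5 + 3) + 11)**2 = (-2 + 11)**2 = 9**2 = 81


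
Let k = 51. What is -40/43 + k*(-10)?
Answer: -21970/43 ≈ -510.93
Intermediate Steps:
-40/43 + k*(-10) = -40/43 + 51*(-10) = -40*1/43 - 510 = -40/43 - 510 = -21970/43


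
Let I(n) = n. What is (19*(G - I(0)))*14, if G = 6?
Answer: 1596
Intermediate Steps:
(19*(G - I(0)))*14 = (19*(6 - 1*0))*14 = (19*(6 + 0))*14 = (19*6)*14 = 114*14 = 1596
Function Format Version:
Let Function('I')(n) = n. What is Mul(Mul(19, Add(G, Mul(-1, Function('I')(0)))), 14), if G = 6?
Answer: 1596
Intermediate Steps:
Mul(Mul(19, Add(G, Mul(-1, Function('I')(0)))), 14) = Mul(Mul(19, Add(6, Mul(-1, 0))), 14) = Mul(Mul(19, Add(6, 0)), 14) = Mul(Mul(19, 6), 14) = Mul(114, 14) = 1596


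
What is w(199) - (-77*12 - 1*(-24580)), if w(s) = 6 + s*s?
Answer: 15951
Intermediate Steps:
w(s) = 6 + s²
w(199) - (-77*12 - 1*(-24580)) = (6 + 199²) - (-77*12 - 1*(-24580)) = (6 + 39601) - (-924 + 24580) = 39607 - 1*23656 = 39607 - 23656 = 15951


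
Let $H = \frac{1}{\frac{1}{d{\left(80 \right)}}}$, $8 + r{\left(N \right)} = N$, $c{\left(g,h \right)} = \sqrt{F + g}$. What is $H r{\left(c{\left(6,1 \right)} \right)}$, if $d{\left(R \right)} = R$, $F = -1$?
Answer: $-640 + 80 \sqrt{5} \approx -461.11$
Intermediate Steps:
$c{\left(g,h \right)} = \sqrt{-1 + g}$
$r{\left(N \right)} = -8 + N$
$H = 80$ ($H = \frac{1}{\frac{1}{80}} = 80$)
$H r{\left(c{\left(6,1 \right)} \right)} = 80 \left(-8 + \sqrt{-1 + 6}\right) = 80 \left(-8 + \sqrt{5}\right) = -640 + 80 \sqrt{5}$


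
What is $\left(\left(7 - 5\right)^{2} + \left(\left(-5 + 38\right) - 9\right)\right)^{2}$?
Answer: $784$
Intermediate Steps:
$\left(\left(7 - 5\right)^{2} + \left(\left(-5 + 38\right) - 9\right)\right)^{2} = \left(2^{2} + \left(33 - 9\right)\right)^{2} = \left(4 + 24\right)^{2} = 28^{2} = 784$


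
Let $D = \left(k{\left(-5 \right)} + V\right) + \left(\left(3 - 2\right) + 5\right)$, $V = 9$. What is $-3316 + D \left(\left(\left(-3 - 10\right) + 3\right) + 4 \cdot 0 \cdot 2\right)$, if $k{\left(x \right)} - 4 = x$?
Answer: $-3456$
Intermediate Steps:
$k{\left(x \right)} = 4 + x$
$D = 14$ ($D = \left(\left(4 - 5\right) + 9\right) + \left(\left(3 - 2\right) + 5\right) = \left(-1 + 9\right) + \left(1 + 5\right) = 8 + 6 = 14$)
$-3316 + D \left(\left(\left(-3 - 10\right) + 3\right) + 4 \cdot 0 \cdot 2\right) = -3316 + 14 \left(\left(\left(-3 - 10\right) + 3\right) + 4 \cdot 0 \cdot 2\right) = -3316 + 14 \left(\left(-13 + 3\right) + 0 \cdot 2\right) = -3316 + 14 \left(-10 + 0\right) = -3316 + 14 \left(-10\right) = -3316 - 140 = -3456$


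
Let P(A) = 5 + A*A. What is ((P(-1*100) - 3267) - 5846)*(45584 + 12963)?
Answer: 52223924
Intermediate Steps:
P(A) = 5 + A**2
((P(-1*100) - 3267) - 5846)*(45584 + 12963) = (((5 + (-1*100)**2) - 3267) - 5846)*(45584 + 12963) = (((5 + (-100)**2) - 3267) - 5846)*58547 = (((5 + 10000) - 3267) - 5846)*58547 = ((10005 - 3267) - 5846)*58547 = (6738 - 5846)*58547 = 892*58547 = 52223924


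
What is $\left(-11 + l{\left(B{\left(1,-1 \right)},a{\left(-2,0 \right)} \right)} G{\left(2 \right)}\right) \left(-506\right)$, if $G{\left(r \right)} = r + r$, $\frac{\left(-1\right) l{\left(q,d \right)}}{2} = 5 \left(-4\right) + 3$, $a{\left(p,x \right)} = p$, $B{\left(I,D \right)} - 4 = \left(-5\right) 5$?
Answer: $-63250$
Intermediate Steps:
$B{\left(I,D \right)} = -21$ ($B{\left(I,D \right)} = 4 - 25 = -21$)
$l{\left(q,d \right)} = 34$ ($l{\left(q,d \right)} = - 2 \left(5 \left(-4\right) + 3\right) = - 2 \left(-20 + 3\right) = \left(-2\right) \left(-17\right) = 34$)
$G{\left(r \right)} = 2 r$
$\left(-11 + l{\left(B{\left(1,-1 \right)},a{\left(-2,0 \right)} \right)} G{\left(2 \right)}\right) \left(-506\right) = \left(-11 + 34 \cdot 2 \cdot 2\right) \left(-506\right) = \left(-11 + 34 \cdot 4\right) \left(-506\right) = \left(-11 + 136\right) \left(-506\right) = 125 \left(-506\right) = -63250$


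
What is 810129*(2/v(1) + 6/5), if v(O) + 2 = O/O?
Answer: -3240516/5 ≈ -6.4810e+5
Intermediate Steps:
v(O) = -1 (v(O) = -2 + O/O = -2 + 1 = -1)
810129*(2/v(1) + 6/5) = 810129*(2/(-1) + 6/5) = 810129*(2*(-1) + 6*(⅕)) = 810129*(-2 + 6/5) = 810129*(-⅘) = -3240516/5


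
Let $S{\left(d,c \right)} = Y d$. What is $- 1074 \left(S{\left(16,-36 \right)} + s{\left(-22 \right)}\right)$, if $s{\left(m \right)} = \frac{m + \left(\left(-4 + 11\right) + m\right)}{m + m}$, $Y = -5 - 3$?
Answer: $\frac{3004515}{22} \approx 1.3657 \cdot 10^{5}$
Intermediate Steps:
$Y = -8$ ($Y = -5 - 3 = -8$)
$S{\left(d,c \right)} = - 8 d$
$s{\left(m \right)} = \frac{7 + 2 m}{2 m}$ ($s{\left(m \right)} = \frac{m + \left(7 + m\right)}{2 m} = \left(7 + 2 m\right) \frac{1}{2 m} = \frac{7 + 2 m}{2 m}$)
$- 1074 \left(S{\left(16,-36 \right)} + s{\left(-22 \right)}\right) = - 1074 \left(\left(-8\right) 16 + \frac{\frac{7}{2} - 22}{-22}\right) = - 1074 \left(-128 - - \frac{37}{44}\right) = - 1074 \left(-128 + \frac{37}{44}\right) = \left(-1074\right) \left(- \frac{5595}{44}\right) = \frac{3004515}{22}$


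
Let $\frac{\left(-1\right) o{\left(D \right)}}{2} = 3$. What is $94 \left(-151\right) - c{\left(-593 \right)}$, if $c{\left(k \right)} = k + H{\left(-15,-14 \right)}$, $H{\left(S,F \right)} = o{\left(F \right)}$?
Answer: $-13595$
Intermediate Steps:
$o{\left(D \right)} = -6$ ($o{\left(D \right)} = \left(-2\right) 3 = -6$)
$H{\left(S,F \right)} = -6$
$c{\left(k \right)} = -6 + k$ ($c{\left(k \right)} = k - 6 = -6 + k$)
$94 \left(-151\right) - c{\left(-593 \right)} = 94 \left(-151\right) - \left(-6 - 593\right) = -14194 - -599 = -14194 + 599 = -13595$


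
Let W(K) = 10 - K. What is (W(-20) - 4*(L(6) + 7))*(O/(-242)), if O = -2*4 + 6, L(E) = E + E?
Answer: -46/121 ≈ -0.38017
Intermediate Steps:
L(E) = 2*E
O = -2 (O = -8 + 6 = -2)
(W(-20) - 4*(L(6) + 7))*(O/(-242)) = ((10 - 1*(-20)) - 4*(2*6 + 7))*(-2/(-242)) = ((10 + 20) - 4*(12 + 7))*(-2*(-1/242)) = (30 - 4*19)*(1/121) = (30 - 76)*(1/121) = -46*1/121 = -46/121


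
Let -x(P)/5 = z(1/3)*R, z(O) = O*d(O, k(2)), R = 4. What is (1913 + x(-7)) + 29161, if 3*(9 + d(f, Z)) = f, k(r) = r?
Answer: 840598/27 ≈ 31133.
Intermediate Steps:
d(f, Z) = -9 + f/3
z(O) = O*(-9 + O/3)
x(P) = 1600/27 (x(P) = -5*(⅓)*(-27 + 1/3)/3*4 = -5*(⅓)*(⅓)*(-27 + ⅓)*4 = -5*(⅓)*(⅓)*(-80/3)*4 = -(-400)*4/27 = -5*(-320/27) = 1600/27)
(1913 + x(-7)) + 29161 = (1913 + 1600/27) + 29161 = 53251/27 + 29161 = 840598/27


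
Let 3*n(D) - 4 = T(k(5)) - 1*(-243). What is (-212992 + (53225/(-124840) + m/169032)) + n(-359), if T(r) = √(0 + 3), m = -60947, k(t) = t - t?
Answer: -14040083702711/65943609 + √3/3 ≈ -2.1291e+5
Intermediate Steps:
k(t) = 0
T(r) = √3
n(D) = 247/3 + √3/3 (n(D) = 4/3 + (√3 - 1*(-243))/3 = 4/3 + (√3 + 243)/3 = 4/3 + (243 + √3)/3 = 4/3 + (81 + √3/3) = 247/3 + √3/3)
(-212992 + (53225/(-124840) + m/169032)) + n(-359) = (-212992 + (53225/(-124840) - 60947/169032)) + (247/3 + √3/3) = (-212992 + (53225*(-1/124840) - 60947*1/169032)) + (247/3 + √3/3) = (-212992 + (-10645/24968 - 60947/169032)) + (247/3 + √3/3) = (-212992 - 51891724/65943609) + (247/3 + √3/3) = -14045513059852/65943609 + (247/3 + √3/3) = -14040083702711/65943609 + √3/3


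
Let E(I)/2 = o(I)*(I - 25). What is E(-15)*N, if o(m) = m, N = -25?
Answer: -30000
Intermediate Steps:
E(I) = 2*I*(-25 + I) (E(I) = 2*(I*(I - 25)) = 2*(I*(-25 + I)) = 2*I*(-25 + I))
E(-15)*N = (2*(-15)*(-25 - 15))*(-25) = (2*(-15)*(-40))*(-25) = 1200*(-25) = -30000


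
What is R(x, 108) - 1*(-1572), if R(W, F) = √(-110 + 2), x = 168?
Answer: 1572 + 6*I*√3 ≈ 1572.0 + 10.392*I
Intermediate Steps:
R(W, F) = 6*I*√3 (R(W, F) = √(-108) = 6*I*√3)
R(x, 108) - 1*(-1572) = 6*I*√3 - 1*(-1572) = 6*I*√3 + 1572 = 1572 + 6*I*√3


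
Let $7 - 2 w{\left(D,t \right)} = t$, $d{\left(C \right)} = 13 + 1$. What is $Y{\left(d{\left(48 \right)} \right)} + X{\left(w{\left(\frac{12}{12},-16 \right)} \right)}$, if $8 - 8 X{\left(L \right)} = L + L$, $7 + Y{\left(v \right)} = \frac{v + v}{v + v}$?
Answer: $- \frac{63}{8} \approx -7.875$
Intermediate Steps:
$d{\left(C \right)} = 14$
$Y{\left(v \right)} = -6$ ($Y{\left(v \right)} = -7 + \frac{v + v}{v + v} = -7 + \frac{2 v}{2 v} = -7 + 2 v \frac{1}{2 v} = -7 + 1 = -6$)
$w{\left(D,t \right)} = \frac{7}{2} - \frac{t}{2}$
$X{\left(L \right)} = 1 - \frac{L}{4}$ ($X{\left(L \right)} = 1 - \frac{L + L}{8} = 1 - \frac{2 L}{8} = 1 - \frac{L}{4}$)
$Y{\left(d{\left(48 \right)} \right)} + X{\left(w{\left(\frac{12}{12},-16 \right)} \right)} = -6 + \left(1 - \frac{\frac{7}{2} - -8}{4}\right) = -6 + \left(1 - \frac{\frac{7}{2} + 8}{4}\right) = -6 + \left(1 - \frac{23}{8}\right) = -6 - \frac{15}{8} = - \frac{63}{8}$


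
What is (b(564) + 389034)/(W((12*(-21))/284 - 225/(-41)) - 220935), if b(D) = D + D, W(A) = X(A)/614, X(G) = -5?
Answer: -239559468/135654095 ≈ -1.7660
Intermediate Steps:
W(A) = -5/614
b(D) = 2*D
(b(564) + 389034)/(W((12*(-21))/284 - 225/(-41)) - 220935) = (2*564 + 389034)/(-5/614 - 220935) = (1128 + 389034)/(-135654095/614) = 390162*(-614/135654095) = -239559468/135654095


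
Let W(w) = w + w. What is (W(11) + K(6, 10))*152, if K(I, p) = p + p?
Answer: 6384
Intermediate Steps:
W(w) = 2*w
K(I, p) = 2*p
(W(11) + K(6, 10))*152 = (2*11 + 2*10)*152 = (22 + 20)*152 = 42*152 = 6384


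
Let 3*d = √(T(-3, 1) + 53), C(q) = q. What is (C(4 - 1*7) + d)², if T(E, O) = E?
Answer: 131/9 - 10*√2 ≈ 0.41342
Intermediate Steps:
d = 5*√2/3 (d = √(-3 + 53)/3 = √50/3 = (5*√2)/3 = 5*√2/3 ≈ 2.3570)
(C(4 - 1*7) + d)² = ((4 - 1*7) + 5*√2/3)² = ((4 - 7) + 5*√2/3)² = (-3 + 5*√2/3)²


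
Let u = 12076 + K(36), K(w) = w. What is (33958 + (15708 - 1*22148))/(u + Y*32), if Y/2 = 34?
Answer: 13759/7144 ≈ 1.9260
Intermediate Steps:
Y = 68 (Y = 2*34 = 68)
u = 12112 (u = 12076 + 36 = 12112)
(33958 + (15708 - 1*22148))/(u + Y*32) = (33958 + (15708 - 1*22148))/(12112 + 68*32) = (33958 + (15708 - 22148))/(12112 + 2176) = (33958 - 6440)/14288 = 27518*(1/14288) = 13759/7144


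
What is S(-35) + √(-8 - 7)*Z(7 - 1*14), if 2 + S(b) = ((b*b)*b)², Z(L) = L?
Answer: 1838265623 - 7*I*√15 ≈ 1.8383e+9 - 27.111*I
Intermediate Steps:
S(b) = -2 + b⁶ (S(b) = -2 + ((b*b)*b)² = -2 + (b²*b)² = -2 + (b³)² = -2 + b⁶)
S(-35) + √(-8 - 7)*Z(7 - 1*14) = (-2 + (-35)⁶) + √(-8 - 7)*(7 - 1*14) = (-2 + 1838265625) + √(-15)*(7 - 14) = 1838265623 + (I*√15)*(-7) = 1838265623 - 7*I*√15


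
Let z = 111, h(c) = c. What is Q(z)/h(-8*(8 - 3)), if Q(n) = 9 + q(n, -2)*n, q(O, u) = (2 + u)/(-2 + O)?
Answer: -9/40 ≈ -0.22500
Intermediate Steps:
q(O, u) = (2 + u)/(-2 + O)
Q(n) = 9 (Q(n) = 9 + ((2 - 2)/(-2 + n))*n = 9 + (0/(-2 + n))*n = 9 + 0*n = 9 + 0 = 9)
Q(z)/h(-8*(8 - 3)) = 9/((-8*(8 - 3))) = 9/((-8*5)) = 9/(-40) = 9*(-1/40) = -9/40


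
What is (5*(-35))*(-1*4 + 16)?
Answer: -2100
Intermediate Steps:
(5*(-35))*(-1*4 + 16) = -175*(-4 + 16) = -175*12 = -2100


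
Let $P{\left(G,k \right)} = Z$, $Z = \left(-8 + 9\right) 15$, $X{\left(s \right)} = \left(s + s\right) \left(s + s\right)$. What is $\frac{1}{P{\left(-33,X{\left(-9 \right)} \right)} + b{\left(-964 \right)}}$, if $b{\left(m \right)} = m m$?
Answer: $\frac{1}{929311} \approx 1.0761 \cdot 10^{-6}$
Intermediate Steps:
$X{\left(s \right)} = 4 s^{2}$ ($X{\left(s \right)} = 2 s 2 s = 4 s^{2}$)
$b{\left(m \right)} = m^{2}$
$Z = 15$ ($Z = 1 \cdot 15 = 15$)
$P{\left(G,k \right)} = 15$
$\frac{1}{P{\left(-33,X{\left(-9 \right)} \right)} + b{\left(-964 \right)}} = \frac{1}{15 + \left(-964\right)^{2}} = \frac{1}{15 + 929296} = \frac{1}{929311}$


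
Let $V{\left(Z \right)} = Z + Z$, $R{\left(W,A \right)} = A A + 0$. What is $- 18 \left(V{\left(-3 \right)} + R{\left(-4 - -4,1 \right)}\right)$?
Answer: $90$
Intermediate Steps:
$R{\left(W,A \right)} = A^{2}$ ($R{\left(W,A \right)} = A^{2} + 0 = A^{2}$)
$V{\left(Z \right)} = 2 Z$
$- 18 \left(V{\left(-3 \right)} + R{\left(-4 - -4,1 \right)}\right) = - 18 \left(2 \left(-3\right) + 1^{2}\right) = - 18 \left(-6 + 1\right) = \left(-18\right) \left(-5\right) = 90$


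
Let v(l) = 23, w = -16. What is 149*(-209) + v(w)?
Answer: -31118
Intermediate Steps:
149*(-209) + v(w) = 149*(-209) + 23 = -31141 + 23 = -31118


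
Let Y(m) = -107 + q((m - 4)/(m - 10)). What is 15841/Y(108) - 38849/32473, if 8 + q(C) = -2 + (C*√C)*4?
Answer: -549478947311422/4017278376293 - 173870816*√13/123711341 ≈ -141.85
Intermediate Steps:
q(C) = -10 + 4*C^(3/2) (q(C) = -8 + (-2 + (C*√C)*4) = -8 + (-2 + C^(3/2)*4) = -8 + (-2 + 4*C^(3/2)) = -10 + 4*C^(3/2))
Y(m) = -117 + 4*((-4 + m)/(-10 + m))^(3/2) (Y(m) = -107 + (-10 + 4*((m - 4)/(m - 10))^(3/2)) = -107 + (-10 + 4*((-4 + m)/(-10 + m))^(3/2)) = -117 + 4*((-4 + m)/(-10 + m))^(3/2))
15841/Y(108) - 38849/32473 = 15841/(-117 + 4*((-4 + 108)/(-10 + 108))^(3/2)) - 38849/32473 = 15841/(-117 + 4*(104/98)^(3/2)) - 38849*1/32473 = 15841/(-117 + 4*((1/98)*104)^(3/2)) - 38849/32473 = 15841/(-117 + 4*(52/49)^(3/2)) - 38849/32473 = 15841/(-117 + 4*(104*√13/343)) - 38849/32473 = 15841/(-117 + 416*√13/343) - 38849/32473 = -38849/32473 + 15841/(-117 + 416*√13/343)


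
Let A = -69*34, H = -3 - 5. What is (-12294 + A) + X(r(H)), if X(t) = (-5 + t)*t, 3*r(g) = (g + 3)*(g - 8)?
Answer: -126560/9 ≈ -14062.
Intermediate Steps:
H = -8
r(g) = (-8 + g)*(3 + g)/3 (r(g) = ((g + 3)*(g - 8))/3 = ((3 + g)*(-8 + g))/3 = ((-8 + g)*(3 + g))/3 = (-8 + g)*(3 + g)/3)
X(t) = t*(-5 + t)
A = -2346
(-12294 + A) + X(r(H)) = (-12294 - 2346) + (-8 - 5/3*(-8) + (1/3)*(-8)**2)*(-5 + (-8 - 5/3*(-8) + (1/3)*(-8)**2)) = -14640 + (-8 + 40/3 + (1/3)*64)*(-5 + (-8 + 40/3 + (1/3)*64)) = -14640 + (-8 + 40/3 + 64/3)*(-5 + (-8 + 40/3 + 64/3)) = -14640 + 80*(-5 + 80/3)/3 = -14640 + (80/3)*(65/3) = -14640 + 5200/9 = -126560/9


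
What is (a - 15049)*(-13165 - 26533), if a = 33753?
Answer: -742511392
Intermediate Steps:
(a - 15049)*(-13165 - 26533) = (33753 - 15049)*(-13165 - 26533) = 18704*(-39698) = -742511392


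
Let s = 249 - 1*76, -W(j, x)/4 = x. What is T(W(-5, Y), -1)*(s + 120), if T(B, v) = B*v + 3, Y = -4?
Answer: -3809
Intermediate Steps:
W(j, x) = -4*x
T(B, v) = 3 + B*v
s = 173 (s = 249 - 76 = 173)
T(W(-5, Y), -1)*(s + 120) = (3 - 4*(-4)*(-1))*(173 + 120) = (3 + 16*(-1))*293 = (3 - 16)*293 = -13*293 = -3809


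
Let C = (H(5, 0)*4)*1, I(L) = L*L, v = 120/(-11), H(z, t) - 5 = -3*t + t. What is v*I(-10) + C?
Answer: -11780/11 ≈ -1070.9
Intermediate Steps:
H(z, t) = 5 - 2*t (H(z, t) = 5 + (-3*t + t) = 5 - 2*t)
v = -120/11 (v = 120*(-1/11) = -120/11 ≈ -10.909)
I(L) = L²
C = 20 (C = ((5 - 2*0)*4)*1 = ((5 + 0)*4)*1 = (5*4)*1 = 20*1 = 20)
v*I(-10) + C = -120/11*(-10)² + 20 = -120/11*100 + 20 = -12000/11 + 20 = -11780/11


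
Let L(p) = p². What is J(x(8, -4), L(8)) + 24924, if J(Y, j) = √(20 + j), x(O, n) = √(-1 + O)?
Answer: 24924 + 2*√21 ≈ 24933.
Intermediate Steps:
J(x(8, -4), L(8)) + 24924 = √(20 + 8²) + 24924 = √(20 + 64) + 24924 = √84 + 24924 = 2*√21 + 24924 = 24924 + 2*√21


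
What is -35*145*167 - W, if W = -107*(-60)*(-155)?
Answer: 147575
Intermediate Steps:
W = -995100 (W = 6420*(-155) = -995100)
-35*145*167 - W = -35*145*167 - 1*(-995100) = -5075*167 + 995100 = -847525 + 995100 = 147575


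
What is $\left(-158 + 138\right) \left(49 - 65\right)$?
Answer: $320$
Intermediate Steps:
$\left(-158 + 138\right) \left(49 - 65\right) = - 20 \left(49 - 65\right) = \left(-20\right) \left(-16\right) = 320$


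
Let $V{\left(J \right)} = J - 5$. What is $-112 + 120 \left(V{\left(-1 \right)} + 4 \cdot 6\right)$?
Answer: $2048$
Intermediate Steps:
$V{\left(J \right)} = -5 + J$ ($V{\left(J \right)} = J - 5 = -5 + J$)
$-112 + 120 \left(V{\left(-1 \right)} + 4 \cdot 6\right) = -112 + 120 \left(\left(-5 - 1\right) + 4 \cdot 6\right) = -112 + 120 \left(-6 + 24\right) = -112 + 120 \cdot 18 = -112 + 2160 = 2048$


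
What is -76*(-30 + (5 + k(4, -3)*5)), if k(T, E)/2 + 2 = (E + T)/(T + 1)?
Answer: 3268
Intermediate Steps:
k(T, E) = -4 + 2*(E + T)/(1 + T) (k(T, E) = -4 + 2*((E + T)/(T + 1)) = -4 + 2*((E + T)/(1 + T)) = -4 + 2*(E + T)/(1 + T))
-76*(-30 + (5 + k(4, -3)*5)) = -76*(-30 + (5 + (2*(-2 - 3 - 1*4)/(1 + 4))*5)) = -76*(-30 + (5 + (2*(-2 - 3 - 4)/5)*5)) = -76*(-30 + (5 + (2*(1/5)*(-9))*5)) = -76*(-30 + (5 - 18/5*5)) = -76*(-30 + (5 - 18)) = -76*(-30 - 13) = -76*(-43) = 3268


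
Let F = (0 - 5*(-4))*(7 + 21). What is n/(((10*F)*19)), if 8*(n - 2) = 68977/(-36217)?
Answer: 102099/6165582080 ≈ 1.6559e-5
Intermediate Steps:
n = 510495/289736 (n = 2 + (68977/(-36217))/8 = 2 + (68977*(-1/36217))/8 = 2 + (⅛)*(-68977/36217) = 2 - 68977/289736 = 510495/289736 ≈ 1.7619)
F = 560 (F = (0 + 20)*28 = 20*28 = 560)
n/(((10*F)*19)) = 510495/(289736*(((10*560)*19))) = 510495/(289736*((5600*19))) = (510495/289736)/106400 = (510495/289736)*(1/106400) = 102099/6165582080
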